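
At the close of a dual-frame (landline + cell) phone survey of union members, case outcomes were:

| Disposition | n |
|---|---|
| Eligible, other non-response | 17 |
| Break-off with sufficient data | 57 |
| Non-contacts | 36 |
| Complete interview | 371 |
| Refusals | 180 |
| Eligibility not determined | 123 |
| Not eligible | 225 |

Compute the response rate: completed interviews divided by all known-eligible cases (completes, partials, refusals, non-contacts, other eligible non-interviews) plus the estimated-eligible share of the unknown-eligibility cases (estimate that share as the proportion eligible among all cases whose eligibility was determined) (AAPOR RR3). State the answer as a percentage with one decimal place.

49.3%

Top = 371
Eligible (known) = 371 + 57 + 180 + 36 + 17 = 661
e = 661 / (661 + 225) = 661 / 886 = 0.7460
e × U = 0.7460 × 123 = 91.76
Denominator = 661 + 91.76 = 752.76
RR3 = 371 / 752.76 = 0.4929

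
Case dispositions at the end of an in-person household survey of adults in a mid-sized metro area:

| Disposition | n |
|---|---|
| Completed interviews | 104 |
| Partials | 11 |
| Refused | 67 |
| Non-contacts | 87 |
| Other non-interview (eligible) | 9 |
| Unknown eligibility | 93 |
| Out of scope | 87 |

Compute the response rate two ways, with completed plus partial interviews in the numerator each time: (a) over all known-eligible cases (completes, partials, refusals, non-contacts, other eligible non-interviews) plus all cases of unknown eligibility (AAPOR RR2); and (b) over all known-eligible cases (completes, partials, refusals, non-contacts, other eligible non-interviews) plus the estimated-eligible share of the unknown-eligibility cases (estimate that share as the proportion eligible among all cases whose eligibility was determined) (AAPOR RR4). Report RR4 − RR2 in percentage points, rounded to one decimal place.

Numerator → 104 + 11 = 115
Base → 104 + 11 + 67 + 87 + 9 + 93 = 371
RR2 = 115 / 371 = 0.3100
Known eligible → 104 + 11 + 67 + 87 + 9 = 278
e = 278 / (278 + 87) = 278 / 365 = 0.7616
Estimated eligible among unknowns → 0.7616 × 93 = 70.83
Base → 278 + 70.83 = 348.83
RR4 = 115 / 348.83 = 0.3297
Difference = 32.97 − 31.00 = 1.97 percentage points

2.0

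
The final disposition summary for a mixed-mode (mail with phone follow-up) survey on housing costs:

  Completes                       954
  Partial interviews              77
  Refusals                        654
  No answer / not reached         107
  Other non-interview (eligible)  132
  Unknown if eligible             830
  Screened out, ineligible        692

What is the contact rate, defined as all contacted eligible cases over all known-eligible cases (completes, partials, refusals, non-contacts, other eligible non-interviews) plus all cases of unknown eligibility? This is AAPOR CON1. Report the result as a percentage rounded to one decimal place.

66.0%

Numerator → 954 + 77 + 654 + 132 = 1817
Base → 954 + 77 + 654 + 107 + 132 + 830 = 2754
CON1 = 1817 / 2754 = 0.6598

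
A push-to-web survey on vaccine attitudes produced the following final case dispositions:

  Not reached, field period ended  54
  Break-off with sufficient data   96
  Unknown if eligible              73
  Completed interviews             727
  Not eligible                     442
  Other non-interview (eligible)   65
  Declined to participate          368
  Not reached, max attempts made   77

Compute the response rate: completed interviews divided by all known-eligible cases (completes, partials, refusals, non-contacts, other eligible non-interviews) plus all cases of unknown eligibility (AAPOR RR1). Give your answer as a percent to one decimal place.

49.8%

No answer / not reached = 54 + 77 = 131
Num → 727
Base → 727 + 96 + 368 + 131 + 65 + 73 = 1460
RR1 = 727 / 1460 = 0.4979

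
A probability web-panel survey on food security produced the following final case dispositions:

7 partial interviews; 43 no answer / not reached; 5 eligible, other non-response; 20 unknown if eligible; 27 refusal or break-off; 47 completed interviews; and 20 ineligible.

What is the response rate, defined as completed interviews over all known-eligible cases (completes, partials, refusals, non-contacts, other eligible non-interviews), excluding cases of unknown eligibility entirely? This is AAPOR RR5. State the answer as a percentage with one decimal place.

36.4%

Numerator = 47
Base = 47 + 7 + 27 + 43 + 5 = 129
RR5 = 47 / 129 = 0.3643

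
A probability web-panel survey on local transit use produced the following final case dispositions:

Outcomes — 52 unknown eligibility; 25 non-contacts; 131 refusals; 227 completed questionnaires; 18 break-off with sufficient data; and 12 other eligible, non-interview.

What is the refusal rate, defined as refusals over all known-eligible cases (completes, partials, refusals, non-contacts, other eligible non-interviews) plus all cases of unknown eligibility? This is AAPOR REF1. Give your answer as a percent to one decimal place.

Numerator → 131
Denominator → 227 + 18 + 131 + 25 + 12 + 52 = 465
REF1 = 131 / 465 = 0.2817

28.2%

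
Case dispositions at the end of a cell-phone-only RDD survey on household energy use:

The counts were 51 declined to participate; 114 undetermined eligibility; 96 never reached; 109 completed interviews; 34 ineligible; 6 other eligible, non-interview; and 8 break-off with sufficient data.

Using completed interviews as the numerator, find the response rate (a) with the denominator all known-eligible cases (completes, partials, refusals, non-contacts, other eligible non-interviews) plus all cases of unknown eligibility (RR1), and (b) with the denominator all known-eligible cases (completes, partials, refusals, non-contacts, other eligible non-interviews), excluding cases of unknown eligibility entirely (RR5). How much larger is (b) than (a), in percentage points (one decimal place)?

Num → 109
Denom → 109 + 8 + 51 + 96 + 6 + 114 = 384
RR1 = 109 / 384 = 0.2839
Denom → 109 + 8 + 51 + 96 + 6 = 270
RR5 = 109 / 270 = 0.4037
Difference = 40.37 − 28.39 = 11.98 percentage points

12.0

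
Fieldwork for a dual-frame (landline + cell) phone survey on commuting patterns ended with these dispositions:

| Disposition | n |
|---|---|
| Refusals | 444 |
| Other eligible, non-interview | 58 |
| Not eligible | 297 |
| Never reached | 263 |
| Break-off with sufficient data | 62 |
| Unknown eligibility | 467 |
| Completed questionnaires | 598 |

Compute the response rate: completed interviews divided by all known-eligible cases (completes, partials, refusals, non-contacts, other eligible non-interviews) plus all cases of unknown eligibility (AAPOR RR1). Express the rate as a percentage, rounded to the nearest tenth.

31.6%

Top: 598
Denom: 598 + 62 + 444 + 263 + 58 + 467 = 1892
RR1 = 598 / 1892 = 0.3161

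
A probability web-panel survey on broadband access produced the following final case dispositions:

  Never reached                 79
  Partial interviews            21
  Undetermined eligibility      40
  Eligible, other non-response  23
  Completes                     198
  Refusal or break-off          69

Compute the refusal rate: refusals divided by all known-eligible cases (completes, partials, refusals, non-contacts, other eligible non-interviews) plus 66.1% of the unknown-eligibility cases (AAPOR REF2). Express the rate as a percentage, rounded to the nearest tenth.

16.6%

Top = 69
Known eligible = 198 + 21 + 69 + 79 + 23 = 390
e × U = 0.6610 × 40 = 26.44
Denom = 390 + 26.44 = 416.44
REF2 = 69 / 416.44 = 0.1657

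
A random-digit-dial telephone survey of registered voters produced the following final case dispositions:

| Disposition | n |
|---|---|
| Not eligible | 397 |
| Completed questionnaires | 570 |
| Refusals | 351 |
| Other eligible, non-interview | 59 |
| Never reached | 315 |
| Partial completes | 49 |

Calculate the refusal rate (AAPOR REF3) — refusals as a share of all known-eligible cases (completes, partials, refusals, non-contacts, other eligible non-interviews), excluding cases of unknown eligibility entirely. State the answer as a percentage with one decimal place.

Numerator = 351
Denom = 570 + 49 + 351 + 315 + 59 = 1344
REF3 = 351 / 1344 = 0.2612

26.1%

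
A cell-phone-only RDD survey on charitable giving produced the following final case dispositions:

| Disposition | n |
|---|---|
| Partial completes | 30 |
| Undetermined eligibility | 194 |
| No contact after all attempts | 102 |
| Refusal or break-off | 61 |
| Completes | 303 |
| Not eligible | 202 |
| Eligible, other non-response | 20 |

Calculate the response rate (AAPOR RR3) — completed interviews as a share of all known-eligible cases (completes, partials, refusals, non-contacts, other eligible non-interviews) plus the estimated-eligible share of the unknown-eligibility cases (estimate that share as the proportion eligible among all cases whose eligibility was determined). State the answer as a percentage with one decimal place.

46.2%

Top = 303
Eligible (known) = 303 + 30 + 61 + 102 + 20 = 516
e = 516 / (516 + 202) = 516 / 718 = 0.7187
Estimated eligible among unknowns = 0.7187 × 194 = 139.43
Base = 516 + 139.43 = 655.43
RR3 = 303 / 655.43 = 0.4623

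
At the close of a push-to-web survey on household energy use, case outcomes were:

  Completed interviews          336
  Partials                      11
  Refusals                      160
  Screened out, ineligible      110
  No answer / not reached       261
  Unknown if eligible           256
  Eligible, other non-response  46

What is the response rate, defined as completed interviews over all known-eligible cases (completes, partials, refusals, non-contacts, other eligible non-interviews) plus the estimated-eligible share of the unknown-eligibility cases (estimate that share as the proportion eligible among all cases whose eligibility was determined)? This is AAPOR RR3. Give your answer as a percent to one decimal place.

32.3%

Numerator = 336
Determined eligible = 336 + 11 + 160 + 261 + 46 = 814
e = 814 / (814 + 110) = 814 / 924 = 0.8810
Eligible share of unknowns = 0.8810 × 256 = 225.54
Denom = 814 + 225.54 = 1039.54
RR3 = 336 / 1039.54 = 0.3232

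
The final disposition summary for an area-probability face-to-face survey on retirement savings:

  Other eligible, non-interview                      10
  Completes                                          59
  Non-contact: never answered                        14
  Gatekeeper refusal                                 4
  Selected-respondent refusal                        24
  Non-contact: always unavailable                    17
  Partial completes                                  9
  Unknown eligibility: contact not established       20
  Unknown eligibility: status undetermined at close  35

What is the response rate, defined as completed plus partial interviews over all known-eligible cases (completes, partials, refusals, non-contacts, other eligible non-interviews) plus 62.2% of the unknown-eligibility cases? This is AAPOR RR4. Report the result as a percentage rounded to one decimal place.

Refusal or break-off = 4 + 24 = 28
Never reached = 14 + 17 = 31
Unknown if eligible = 20 + 35 = 55
Numerator = 59 + 9 = 68
Known eligible = 59 + 9 + 28 + 31 + 10 = 137
e × U = 0.6220 × 55 = 34.21
Base = 137 + 34.21 = 171.21
RR4 = 68 / 171.21 = 0.3972

39.7%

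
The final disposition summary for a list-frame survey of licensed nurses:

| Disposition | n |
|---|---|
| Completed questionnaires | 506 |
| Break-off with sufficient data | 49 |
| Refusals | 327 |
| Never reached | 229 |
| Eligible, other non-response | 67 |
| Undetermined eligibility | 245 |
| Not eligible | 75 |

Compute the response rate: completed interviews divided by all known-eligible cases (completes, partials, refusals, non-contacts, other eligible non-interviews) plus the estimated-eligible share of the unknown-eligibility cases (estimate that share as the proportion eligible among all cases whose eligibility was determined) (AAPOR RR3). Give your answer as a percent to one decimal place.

35.9%

Num: 506
Eligible (known): 506 + 49 + 327 + 229 + 67 = 1178
e = 1178 / (1178 + 75) = 1178 / 1253 = 0.9401
Estimated eligible among unknowns: 0.9401 × 245 = 230.32
Denom: 1178 + 230.32 = 1408.32
RR3 = 506 / 1408.32 = 0.3593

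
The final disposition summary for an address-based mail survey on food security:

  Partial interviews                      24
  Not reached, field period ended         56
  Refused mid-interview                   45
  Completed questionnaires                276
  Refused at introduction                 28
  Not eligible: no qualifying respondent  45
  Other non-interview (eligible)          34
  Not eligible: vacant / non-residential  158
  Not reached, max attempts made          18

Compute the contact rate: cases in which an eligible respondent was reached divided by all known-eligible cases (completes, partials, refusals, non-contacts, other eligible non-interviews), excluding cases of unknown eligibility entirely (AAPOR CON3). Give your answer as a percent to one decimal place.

Refused = 28 + 45 = 73
No answer / not reached = 56 + 18 = 74
Screened out, ineligible = 45 + 158 = 203
Top = 276 + 24 + 73 + 34 = 407
Base = 276 + 24 + 73 + 74 + 34 = 481
CON3 = 407 / 481 = 0.8462

84.6%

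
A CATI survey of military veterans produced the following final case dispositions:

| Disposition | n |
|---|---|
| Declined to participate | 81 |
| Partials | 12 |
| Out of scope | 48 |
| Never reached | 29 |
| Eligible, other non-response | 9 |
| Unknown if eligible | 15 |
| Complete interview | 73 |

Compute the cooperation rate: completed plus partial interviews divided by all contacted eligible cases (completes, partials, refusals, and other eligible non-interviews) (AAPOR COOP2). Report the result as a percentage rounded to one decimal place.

48.6%

Top → 73 + 12 = 85
Denom → 73 + 12 + 81 + 9 = 175
COOP2 = 85 / 175 = 0.4857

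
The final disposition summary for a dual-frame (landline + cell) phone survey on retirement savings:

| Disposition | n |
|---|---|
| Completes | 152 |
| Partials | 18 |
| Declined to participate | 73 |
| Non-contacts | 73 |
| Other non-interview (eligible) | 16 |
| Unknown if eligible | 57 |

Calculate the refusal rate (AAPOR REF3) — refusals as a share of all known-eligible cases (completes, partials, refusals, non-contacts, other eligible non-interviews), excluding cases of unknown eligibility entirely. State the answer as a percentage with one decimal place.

22.0%

Top: 73
Denom: 152 + 18 + 73 + 73 + 16 = 332
REF3 = 73 / 332 = 0.2199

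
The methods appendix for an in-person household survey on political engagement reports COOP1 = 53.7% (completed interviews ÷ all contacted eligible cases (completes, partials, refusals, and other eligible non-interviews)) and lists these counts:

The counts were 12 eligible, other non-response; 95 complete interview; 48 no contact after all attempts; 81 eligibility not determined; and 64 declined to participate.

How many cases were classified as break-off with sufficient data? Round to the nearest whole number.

COOP1 = 95 / D = 0.537
D = 95 / 0.537 = 176.9
Other denominator terms total 171
break-off with sufficient data = 176.9 − 171 ≈ 6

6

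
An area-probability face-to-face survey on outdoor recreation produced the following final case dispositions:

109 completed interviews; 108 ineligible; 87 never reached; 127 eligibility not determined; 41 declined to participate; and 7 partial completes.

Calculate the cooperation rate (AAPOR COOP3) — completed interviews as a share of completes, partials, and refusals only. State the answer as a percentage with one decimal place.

Num → 109
Denom → 109 + 7 + 41 = 157
COOP3 = 109 / 157 = 0.6943

69.4%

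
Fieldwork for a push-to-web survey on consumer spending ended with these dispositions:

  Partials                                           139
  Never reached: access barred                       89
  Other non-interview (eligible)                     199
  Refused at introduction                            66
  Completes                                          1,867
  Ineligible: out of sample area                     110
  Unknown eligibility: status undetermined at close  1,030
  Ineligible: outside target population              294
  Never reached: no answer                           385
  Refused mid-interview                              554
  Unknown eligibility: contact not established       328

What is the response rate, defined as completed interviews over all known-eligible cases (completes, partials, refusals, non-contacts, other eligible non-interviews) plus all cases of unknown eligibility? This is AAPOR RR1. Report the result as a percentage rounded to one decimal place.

Declined to participate = 66 + 554 = 620
No contact after all attempts = 385 + 89 = 474
Unknown if eligible = 328 + 1030 = 1358
Out of scope = 294 + 110 = 404
Num = 1867
Denom = 1867 + 139 + 620 + 474 + 199 + 1358 = 4657
RR1 = 1867 / 4657 = 0.4009

40.1%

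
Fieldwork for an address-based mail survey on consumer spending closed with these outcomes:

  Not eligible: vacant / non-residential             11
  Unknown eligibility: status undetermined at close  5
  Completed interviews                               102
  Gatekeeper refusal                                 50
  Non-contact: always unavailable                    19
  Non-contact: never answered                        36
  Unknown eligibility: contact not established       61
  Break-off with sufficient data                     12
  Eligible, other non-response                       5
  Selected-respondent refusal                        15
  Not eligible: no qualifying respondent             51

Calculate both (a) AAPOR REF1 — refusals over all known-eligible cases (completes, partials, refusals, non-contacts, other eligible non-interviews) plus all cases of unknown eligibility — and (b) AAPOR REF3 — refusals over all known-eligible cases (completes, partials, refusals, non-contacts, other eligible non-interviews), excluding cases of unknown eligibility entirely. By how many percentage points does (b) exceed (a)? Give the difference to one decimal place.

5.9

Refused = 50 + 15 = 65
Non-contacts = 36 + 19 = 55
Undetermined eligibility = 61 + 5 = 66
Screened out, ineligible = 51 + 11 = 62
Numerator = 65
Denom = 102 + 12 + 65 + 55 + 5 + 66 = 305
REF1 = 65 / 305 = 0.2131
Denom = 102 + 12 + 65 + 55 + 5 = 239
REF3 = 65 / 239 = 0.2720
Difference = 27.20 − 21.31 = 5.89 percentage points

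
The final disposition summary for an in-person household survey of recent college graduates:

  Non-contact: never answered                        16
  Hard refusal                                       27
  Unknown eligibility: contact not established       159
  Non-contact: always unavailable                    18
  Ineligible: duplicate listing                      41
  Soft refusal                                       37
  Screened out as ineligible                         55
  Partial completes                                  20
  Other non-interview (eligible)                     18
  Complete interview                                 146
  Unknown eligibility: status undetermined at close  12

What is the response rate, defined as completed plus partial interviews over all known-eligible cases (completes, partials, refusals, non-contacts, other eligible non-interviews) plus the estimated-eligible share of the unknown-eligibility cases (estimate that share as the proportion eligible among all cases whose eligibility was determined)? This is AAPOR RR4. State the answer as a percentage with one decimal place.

Refused = 27 + 37 = 64
No answer / not reached = 16 + 18 = 34
Unknown eligibility = 159 + 12 = 171
Screened out, ineligible = 55 + 41 = 96
Top = 146 + 20 = 166
Determined eligible = 146 + 20 + 64 + 34 + 18 = 282
e = 282 / (282 + 96) = 282 / 378 = 0.7460
Estimated eligible among unknowns = 0.7460 × 171 = 127.57
Base = 282 + 127.57 = 409.57
RR4 = 166 / 409.57 = 0.4053

40.5%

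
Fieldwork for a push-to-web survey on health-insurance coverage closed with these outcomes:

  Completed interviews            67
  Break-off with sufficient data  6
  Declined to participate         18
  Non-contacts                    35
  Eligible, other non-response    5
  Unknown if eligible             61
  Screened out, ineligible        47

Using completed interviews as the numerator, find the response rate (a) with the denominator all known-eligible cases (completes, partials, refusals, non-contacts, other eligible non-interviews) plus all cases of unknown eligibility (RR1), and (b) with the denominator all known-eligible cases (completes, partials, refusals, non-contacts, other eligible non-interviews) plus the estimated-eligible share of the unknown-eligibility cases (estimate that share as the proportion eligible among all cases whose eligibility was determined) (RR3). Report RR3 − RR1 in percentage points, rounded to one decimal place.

3.2

Numerator: 67
Base: 67 + 6 + 18 + 35 + 5 + 61 = 192
RR1 = 67 / 192 = 0.3490
Known eligible: 67 + 6 + 18 + 35 + 5 = 131
e = 131 / (131 + 47) = 131 / 178 = 0.7360
Estimated eligible among unknowns: 0.7360 × 61 = 44.90
Base: 131 + 44.90 = 175.90
RR3 = 67 / 175.90 = 0.3809
Difference = 38.09 − 34.90 = 3.19 percentage points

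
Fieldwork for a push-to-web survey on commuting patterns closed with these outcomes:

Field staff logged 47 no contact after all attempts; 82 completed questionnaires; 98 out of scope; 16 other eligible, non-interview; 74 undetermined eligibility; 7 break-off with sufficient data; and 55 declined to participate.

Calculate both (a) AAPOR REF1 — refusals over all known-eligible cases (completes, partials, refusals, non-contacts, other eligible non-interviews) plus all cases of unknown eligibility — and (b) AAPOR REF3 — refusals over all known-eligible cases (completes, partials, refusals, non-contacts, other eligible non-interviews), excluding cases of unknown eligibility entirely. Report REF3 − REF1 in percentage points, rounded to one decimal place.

Num = 55
Denom = 82 + 7 + 55 + 47 + 16 + 74 = 281
REF1 = 55 / 281 = 0.1957
Denom = 82 + 7 + 55 + 47 + 16 = 207
REF3 = 55 / 207 = 0.2657
Difference = 26.57 − 19.57 = 7.00 percentage points

7.0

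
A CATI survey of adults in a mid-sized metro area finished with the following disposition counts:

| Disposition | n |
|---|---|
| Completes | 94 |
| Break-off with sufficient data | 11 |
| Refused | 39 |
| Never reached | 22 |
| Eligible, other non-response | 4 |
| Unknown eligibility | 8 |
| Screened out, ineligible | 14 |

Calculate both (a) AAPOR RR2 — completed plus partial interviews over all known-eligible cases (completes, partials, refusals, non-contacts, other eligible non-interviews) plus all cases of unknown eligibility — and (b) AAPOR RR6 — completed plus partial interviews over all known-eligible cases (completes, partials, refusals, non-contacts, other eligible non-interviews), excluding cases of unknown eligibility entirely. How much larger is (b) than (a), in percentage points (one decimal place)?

2.8

Num = 94 + 11 = 105
Denominator = 94 + 11 + 39 + 22 + 4 + 8 = 178
RR2 = 105 / 178 = 0.5899
Denominator = 94 + 11 + 39 + 22 + 4 = 170
RR6 = 105 / 170 = 0.6176
Difference = 61.76 − 58.99 = 2.77 percentage points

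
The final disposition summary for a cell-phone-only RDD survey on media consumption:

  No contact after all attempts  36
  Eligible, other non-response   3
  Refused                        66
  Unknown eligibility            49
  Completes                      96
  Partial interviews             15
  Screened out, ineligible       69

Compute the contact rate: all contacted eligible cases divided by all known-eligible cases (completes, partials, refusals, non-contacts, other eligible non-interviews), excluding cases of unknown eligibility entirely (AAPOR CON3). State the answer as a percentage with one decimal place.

83.3%

Numerator → 96 + 15 + 66 + 3 = 180
Base → 96 + 15 + 66 + 36 + 3 = 216
CON3 = 180 / 216 = 0.8333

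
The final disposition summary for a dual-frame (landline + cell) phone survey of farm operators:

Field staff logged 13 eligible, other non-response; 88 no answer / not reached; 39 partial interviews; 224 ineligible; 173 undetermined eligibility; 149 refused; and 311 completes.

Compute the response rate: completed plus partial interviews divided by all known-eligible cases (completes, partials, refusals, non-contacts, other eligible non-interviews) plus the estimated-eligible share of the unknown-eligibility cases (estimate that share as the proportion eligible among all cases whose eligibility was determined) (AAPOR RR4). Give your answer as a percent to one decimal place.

48.2%

Num = 311 + 39 = 350
Determined eligible = 311 + 39 + 149 + 88 + 13 = 600
e = 600 / (600 + 224) = 600 / 824 = 0.7282
Eligible share of unknowns = 0.7282 × 173 = 125.98
Denominator = 600 + 125.98 = 725.98
RR4 = 350 / 725.98 = 0.4821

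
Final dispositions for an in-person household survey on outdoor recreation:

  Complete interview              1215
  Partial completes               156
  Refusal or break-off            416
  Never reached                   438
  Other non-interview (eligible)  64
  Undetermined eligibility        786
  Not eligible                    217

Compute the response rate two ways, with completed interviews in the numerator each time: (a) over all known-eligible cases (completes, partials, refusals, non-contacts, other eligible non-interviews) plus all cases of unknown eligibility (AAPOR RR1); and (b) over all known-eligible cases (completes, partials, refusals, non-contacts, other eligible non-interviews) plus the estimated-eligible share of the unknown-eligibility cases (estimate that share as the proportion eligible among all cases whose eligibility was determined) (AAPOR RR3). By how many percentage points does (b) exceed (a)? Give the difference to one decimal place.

Num → 1215
Denominator → 1215 + 156 + 416 + 438 + 64 + 786 = 3075
RR1 = 1215 / 3075 = 0.3951
Known eligible → 1215 + 156 + 416 + 438 + 64 = 2289
e = 2289 / (2289 + 217) = 2289 / 2506 = 0.9134
Estimated eligible among unknowns → 0.9134 × 786 = 717.93
Denominator → 2289 + 717.93 = 3006.93
RR3 = 1215 / 3006.93 = 0.4041
Difference = 40.41 − 39.51 = 0.90 percentage points

0.9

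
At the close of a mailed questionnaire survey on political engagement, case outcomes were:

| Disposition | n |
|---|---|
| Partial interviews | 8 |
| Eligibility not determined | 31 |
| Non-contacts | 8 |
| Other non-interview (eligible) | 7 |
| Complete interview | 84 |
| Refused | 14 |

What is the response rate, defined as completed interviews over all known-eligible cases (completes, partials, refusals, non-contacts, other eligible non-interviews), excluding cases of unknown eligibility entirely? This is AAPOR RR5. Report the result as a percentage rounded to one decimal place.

Top → 84
Denom → 84 + 8 + 14 + 8 + 7 = 121
RR5 = 84 / 121 = 0.6942

69.4%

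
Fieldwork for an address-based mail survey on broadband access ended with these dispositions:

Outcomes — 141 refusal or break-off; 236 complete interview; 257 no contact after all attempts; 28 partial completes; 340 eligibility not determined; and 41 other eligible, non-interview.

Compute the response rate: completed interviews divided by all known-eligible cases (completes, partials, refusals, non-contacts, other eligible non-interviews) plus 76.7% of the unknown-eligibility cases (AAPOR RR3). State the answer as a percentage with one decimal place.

24.5%

Top → 236
Determined eligible → 236 + 28 + 141 + 257 + 41 = 703
Estimated eligible among unknowns → 0.7670 × 340 = 260.78
Denominator → 703 + 260.78 = 963.78
RR3 = 236 / 963.78 = 0.2449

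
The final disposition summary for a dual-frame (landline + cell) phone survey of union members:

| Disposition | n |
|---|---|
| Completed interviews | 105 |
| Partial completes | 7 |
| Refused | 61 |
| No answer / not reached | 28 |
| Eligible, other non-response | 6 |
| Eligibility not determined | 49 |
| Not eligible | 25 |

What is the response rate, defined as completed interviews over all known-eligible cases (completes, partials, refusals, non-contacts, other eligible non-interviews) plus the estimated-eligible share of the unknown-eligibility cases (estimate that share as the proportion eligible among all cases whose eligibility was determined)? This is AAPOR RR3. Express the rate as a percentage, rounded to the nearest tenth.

41.9%

Num → 105
Known eligible → 105 + 7 + 61 + 28 + 6 = 207
e = 207 / (207 + 25) = 207 / 232 = 0.8922
Estimated eligible among unknowns → 0.8922 × 49 = 43.72
Denominator → 207 + 43.72 = 250.72
RR3 = 105 / 250.72 = 0.4188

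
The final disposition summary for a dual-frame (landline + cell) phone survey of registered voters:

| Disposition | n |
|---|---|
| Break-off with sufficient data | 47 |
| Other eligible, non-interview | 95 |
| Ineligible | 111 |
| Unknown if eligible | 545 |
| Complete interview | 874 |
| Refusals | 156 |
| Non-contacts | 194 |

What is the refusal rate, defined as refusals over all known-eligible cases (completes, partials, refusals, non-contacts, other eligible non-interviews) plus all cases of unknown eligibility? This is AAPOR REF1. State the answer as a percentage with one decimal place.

Num → 156
Denominator → 874 + 47 + 156 + 194 + 95 + 545 = 1911
REF1 = 156 / 1911 = 0.0816

8.2%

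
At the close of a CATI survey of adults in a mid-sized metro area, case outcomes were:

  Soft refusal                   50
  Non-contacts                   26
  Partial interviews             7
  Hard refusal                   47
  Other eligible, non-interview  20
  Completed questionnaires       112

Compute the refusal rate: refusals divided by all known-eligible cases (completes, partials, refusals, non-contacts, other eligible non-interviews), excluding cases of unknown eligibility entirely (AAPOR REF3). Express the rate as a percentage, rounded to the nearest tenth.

37.0%

Declined to participate = 47 + 50 = 97
Num → 97
Denominator → 112 + 7 + 97 + 26 + 20 = 262
REF3 = 97 / 262 = 0.3702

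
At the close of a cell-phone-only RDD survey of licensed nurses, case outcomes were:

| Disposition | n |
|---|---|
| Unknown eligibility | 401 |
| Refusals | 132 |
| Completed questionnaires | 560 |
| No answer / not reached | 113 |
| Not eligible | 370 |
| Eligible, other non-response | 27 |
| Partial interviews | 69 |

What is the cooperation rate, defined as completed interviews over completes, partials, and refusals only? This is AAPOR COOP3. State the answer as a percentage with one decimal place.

73.6%

Top = 560
Denominator = 560 + 69 + 132 = 761
COOP3 = 560 / 761 = 0.7359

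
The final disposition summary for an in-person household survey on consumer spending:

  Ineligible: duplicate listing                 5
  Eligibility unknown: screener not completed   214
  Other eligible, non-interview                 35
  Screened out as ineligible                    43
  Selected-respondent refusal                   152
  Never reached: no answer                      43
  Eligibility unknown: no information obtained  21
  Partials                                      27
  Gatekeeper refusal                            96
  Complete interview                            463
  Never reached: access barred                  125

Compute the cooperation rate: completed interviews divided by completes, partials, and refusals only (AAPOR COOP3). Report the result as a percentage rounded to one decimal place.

62.7%

Refused = 96 + 152 = 248
Never reached = 43 + 125 = 168
Unknown eligibility = 214 + 21 = 235
Screened out, ineligible = 43 + 5 = 48
Num = 463
Denom = 463 + 27 + 248 = 738
COOP3 = 463 / 738 = 0.6274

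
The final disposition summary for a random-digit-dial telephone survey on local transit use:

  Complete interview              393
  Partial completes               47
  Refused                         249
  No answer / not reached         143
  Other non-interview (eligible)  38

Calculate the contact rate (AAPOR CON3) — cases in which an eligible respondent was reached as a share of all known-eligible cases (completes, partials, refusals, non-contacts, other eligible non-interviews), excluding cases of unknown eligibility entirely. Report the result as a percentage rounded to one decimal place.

83.6%

Top: 393 + 47 + 249 + 38 = 727
Denominator: 393 + 47 + 249 + 143 + 38 = 870
CON3 = 727 / 870 = 0.8356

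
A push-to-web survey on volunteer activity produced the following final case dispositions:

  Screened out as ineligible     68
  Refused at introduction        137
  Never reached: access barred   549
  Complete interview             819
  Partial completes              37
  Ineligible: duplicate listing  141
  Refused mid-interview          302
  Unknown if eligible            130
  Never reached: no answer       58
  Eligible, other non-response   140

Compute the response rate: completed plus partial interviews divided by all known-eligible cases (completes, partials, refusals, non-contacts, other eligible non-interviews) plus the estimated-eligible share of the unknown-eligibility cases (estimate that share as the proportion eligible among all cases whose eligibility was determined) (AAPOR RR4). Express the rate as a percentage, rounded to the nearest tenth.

Declined to participate = 137 + 302 = 439
No answer / not reached = 58 + 549 = 607
Ineligible = 68 + 141 = 209
Top = 819 + 37 = 856
Known eligible = 819 + 37 + 439 + 607 + 140 = 2042
e = 2042 / (2042 + 209) = 2042 / 2251 = 0.9072
e × U = 0.9072 × 130 = 117.94
Base = 2042 + 117.94 = 2159.94
RR4 = 856 / 2159.94 = 0.3963

39.6%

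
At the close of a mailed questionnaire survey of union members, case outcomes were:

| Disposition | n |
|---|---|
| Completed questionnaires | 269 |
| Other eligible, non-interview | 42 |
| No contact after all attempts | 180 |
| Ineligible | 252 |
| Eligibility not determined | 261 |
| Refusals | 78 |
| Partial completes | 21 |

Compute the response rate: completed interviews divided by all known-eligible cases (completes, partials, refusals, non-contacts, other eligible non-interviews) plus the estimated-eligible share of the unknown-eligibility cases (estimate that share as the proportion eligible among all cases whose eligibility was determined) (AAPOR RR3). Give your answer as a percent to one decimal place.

Num = 269
Eligible (known) = 269 + 21 + 78 + 180 + 42 = 590
e = 590 / (590 + 252) = 590 / 842 = 0.7007
e × U = 0.7007 × 261 = 182.88
Denom = 590 + 182.88 = 772.88
RR3 = 269 / 772.88 = 0.3480

34.8%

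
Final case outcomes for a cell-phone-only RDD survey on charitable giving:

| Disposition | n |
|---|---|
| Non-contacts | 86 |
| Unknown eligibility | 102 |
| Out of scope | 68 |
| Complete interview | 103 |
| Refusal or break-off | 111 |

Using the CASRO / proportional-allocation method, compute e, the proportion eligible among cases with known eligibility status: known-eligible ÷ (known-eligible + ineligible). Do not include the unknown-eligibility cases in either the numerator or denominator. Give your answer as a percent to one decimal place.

Eligible (known) = 103 + 111 + 86 = 300
e = 300 / (300 + 68) = 300 / 368 = 0.8152

81.5%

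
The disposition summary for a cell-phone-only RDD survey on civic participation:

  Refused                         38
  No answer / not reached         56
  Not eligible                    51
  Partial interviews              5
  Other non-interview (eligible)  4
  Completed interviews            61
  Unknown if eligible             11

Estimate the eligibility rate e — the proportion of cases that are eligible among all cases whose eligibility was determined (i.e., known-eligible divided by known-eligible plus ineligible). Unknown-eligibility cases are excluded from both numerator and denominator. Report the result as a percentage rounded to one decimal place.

Determined eligible → 61 + 5 + 38 + 56 + 4 = 164
e = 164 / (164 + 51) = 164 / 215 = 0.7628

76.3%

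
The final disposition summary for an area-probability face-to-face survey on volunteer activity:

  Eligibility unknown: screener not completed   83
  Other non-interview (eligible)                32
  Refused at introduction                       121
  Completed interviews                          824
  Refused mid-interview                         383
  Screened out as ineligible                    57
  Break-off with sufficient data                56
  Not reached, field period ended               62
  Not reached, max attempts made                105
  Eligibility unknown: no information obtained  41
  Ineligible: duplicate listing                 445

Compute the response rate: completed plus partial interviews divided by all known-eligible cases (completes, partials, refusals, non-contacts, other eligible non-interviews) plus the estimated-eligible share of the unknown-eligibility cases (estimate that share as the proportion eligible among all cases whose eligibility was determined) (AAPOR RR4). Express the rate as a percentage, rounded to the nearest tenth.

Refused = 121 + 383 = 504
No contact after all attempts = 62 + 105 = 167
Unknown if eligible = 83 + 41 = 124
Not eligible = 57 + 445 = 502
Top → 824 + 56 = 880
Determined eligible → 824 + 56 + 504 + 167 + 32 = 1583
e = 1583 / (1583 + 502) = 1583 / 2085 = 0.7592
Estimated eligible among unknowns → 0.7592 × 124 = 94.14
Denom → 1583 + 94.14 = 1677.14
RR4 = 880 / 1677.14 = 0.5247

52.5%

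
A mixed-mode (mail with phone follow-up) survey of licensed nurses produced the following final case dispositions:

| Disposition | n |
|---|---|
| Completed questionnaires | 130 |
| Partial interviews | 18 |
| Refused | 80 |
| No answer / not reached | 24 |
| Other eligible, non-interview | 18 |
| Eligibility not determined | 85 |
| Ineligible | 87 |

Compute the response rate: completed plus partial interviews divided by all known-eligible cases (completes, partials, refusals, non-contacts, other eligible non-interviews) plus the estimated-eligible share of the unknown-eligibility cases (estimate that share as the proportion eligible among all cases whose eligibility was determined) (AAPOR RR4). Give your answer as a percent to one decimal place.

44.3%

Top: 130 + 18 = 148
Determined eligible: 130 + 18 + 80 + 24 + 18 = 270
e = 270 / (270 + 87) = 270 / 357 = 0.7563
e × U: 0.7563 × 85 = 64.29
Denominator: 270 + 64.29 = 334.29
RR4 = 148 / 334.29 = 0.4427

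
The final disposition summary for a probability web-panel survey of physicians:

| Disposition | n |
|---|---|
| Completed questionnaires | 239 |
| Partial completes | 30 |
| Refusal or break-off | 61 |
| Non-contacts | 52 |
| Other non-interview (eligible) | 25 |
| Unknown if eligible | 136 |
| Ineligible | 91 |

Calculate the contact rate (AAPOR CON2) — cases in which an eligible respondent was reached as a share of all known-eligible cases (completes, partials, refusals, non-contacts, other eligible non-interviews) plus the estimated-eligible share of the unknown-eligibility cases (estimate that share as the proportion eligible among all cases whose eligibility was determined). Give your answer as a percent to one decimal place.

Num → 239 + 30 + 61 + 25 = 355
Eligible (known) → 239 + 30 + 61 + 52 + 25 = 407
e = 407 / (407 + 91) = 407 / 498 = 0.8173
Eligible share of unknowns → 0.8173 × 136 = 111.15
Denom → 407 + 111.15 = 518.15
CON2 = 355 / 518.15 = 0.6851

68.5%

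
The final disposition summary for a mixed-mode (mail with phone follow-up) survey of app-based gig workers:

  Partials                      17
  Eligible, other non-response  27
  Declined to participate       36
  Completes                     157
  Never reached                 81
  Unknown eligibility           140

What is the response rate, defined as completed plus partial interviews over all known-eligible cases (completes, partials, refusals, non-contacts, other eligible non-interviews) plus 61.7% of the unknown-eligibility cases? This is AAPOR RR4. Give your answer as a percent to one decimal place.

43.0%

Top: 157 + 17 = 174
Determined eligible: 157 + 17 + 36 + 81 + 27 = 318
e × U: 0.6170 × 140 = 86.38
Denominator: 318 + 86.38 = 404.38
RR4 = 174 / 404.38 = 0.4303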